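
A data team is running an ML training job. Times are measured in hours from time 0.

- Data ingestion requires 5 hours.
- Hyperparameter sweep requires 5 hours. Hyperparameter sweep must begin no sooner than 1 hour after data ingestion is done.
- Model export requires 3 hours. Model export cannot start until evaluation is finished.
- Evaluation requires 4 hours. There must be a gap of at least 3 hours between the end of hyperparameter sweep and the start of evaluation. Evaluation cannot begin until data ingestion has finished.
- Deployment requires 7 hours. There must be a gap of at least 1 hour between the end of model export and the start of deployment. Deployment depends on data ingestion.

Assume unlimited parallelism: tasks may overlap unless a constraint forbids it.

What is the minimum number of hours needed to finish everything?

Data ingestion has no prerequisites, so it starts at hour 0 and finishes at hour 5.
Hyperparameter sweep cannot begin until data ingestion (finishes hour 5, plus 1-hour gap → hour 6). It runs from hour 6 to 6 + 5 = hour 11.
Evaluation needs all of hyperparameter sweep (finishes hour 11, plus 3-hour gap → hour 14); data ingestion (finishes hour 5). That puts its earliest start at hour 14; it finishes at 14 + 4 = hour 18.
Model export waits on evaluation (finishes hour 18), so it starts at hour 18 and finishes at 18 + 3 = hour 21.
For deployment: model export (finishes hour 21, plus 1-hour gap → hour 22); data ingestion (finishes hour 5). Taking the maximum gives a start of hour 22, and it finishes at 22 + 7 = hour 29.
All tasks are finished once the last one completes. Finish times: Data ingestion at 5, Hyperparameter sweep at 11, Evaluation at 18, Model export at 21, Deployment at 29. The latest is hour 29.

29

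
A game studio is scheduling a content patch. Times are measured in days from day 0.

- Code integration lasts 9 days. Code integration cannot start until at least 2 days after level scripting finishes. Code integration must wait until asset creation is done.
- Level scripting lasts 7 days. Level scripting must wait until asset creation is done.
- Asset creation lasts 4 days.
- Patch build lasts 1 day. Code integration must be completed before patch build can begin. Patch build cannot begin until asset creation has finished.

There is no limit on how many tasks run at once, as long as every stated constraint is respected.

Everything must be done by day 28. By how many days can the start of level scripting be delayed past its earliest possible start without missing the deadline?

5

Asset creation has no prerequisites, so it starts at day 0 and finishes at day 4.
After asset creation (finishes day 4), level scripting can start at day 4 and finishes at day 11.

Working backward from the deadline:
Nothing follows patch build; the deadline of day 28 is its only limit. It must start by 28 − 1 = day 27.
Since patch build (must start by day 27) depends on it, code integration must finish by day 27. Backing off its 9-day duration gives a latest start of day 18.
Level scripting feeds into code integration (must start by day 18, minus 2-day gap → day 16); so level scripting must finish by day 16 and therefore start by day 9.
So level scripting can start as early as day 4 and as late as day 9, giving 9 − 4 = 5 days of slack.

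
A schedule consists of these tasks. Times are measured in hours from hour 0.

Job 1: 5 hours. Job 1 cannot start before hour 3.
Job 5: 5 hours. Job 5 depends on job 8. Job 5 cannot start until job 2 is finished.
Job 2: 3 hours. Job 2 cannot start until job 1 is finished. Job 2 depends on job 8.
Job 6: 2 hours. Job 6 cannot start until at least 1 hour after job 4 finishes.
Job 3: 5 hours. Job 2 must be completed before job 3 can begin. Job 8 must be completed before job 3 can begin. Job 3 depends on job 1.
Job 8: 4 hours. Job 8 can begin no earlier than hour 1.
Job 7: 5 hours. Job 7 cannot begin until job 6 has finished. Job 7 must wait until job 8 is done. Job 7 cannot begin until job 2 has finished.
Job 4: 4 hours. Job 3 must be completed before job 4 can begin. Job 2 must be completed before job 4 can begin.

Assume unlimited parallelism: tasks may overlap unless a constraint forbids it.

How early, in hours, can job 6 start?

21

After its own release at hour 1, job 8 can start at hour 1 and finishes at hour 5.
Job 1 waits on its own release at hour 3, so it starts at hour 3 and finishes at 3 + 5 = hour 8.
For job 2: job 1 (finishes hour 8); job 8 (finishes hour 5). Taking the maximum gives a start of hour 8, and it finishes at 8 + 3 = hour 11.
For job 3: job 2 (finishes hour 11); job 8 (finishes hour 5); job 1 (finishes hour 8). Taking the maximum gives a start of hour 11, and it finishes at 11 + 5 = hour 16.
Job 4 has to wait for job 3 (finishes hour 16); job 2 (finishes hour 11). The latest of these is hour 16, so job 4 runs hour 16 to 16 + 4 = hour 20.
Job 6 waits on job 4 (finishes hour 20, plus 1-hour gap → hour 21), so the earliest it can start is hour 21.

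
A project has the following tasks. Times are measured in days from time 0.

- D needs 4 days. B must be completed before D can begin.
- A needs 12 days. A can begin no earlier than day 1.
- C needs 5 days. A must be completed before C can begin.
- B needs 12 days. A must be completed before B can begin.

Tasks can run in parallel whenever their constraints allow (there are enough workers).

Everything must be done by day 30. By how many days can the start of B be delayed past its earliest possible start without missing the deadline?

1

After its own release at day 1, A can start at day 1 and finishes at day 13.
B cannot begin until A (finishes day 13). It runs from day 13 to 13 + 12 = day 25.

Working backward from the deadline:
To finish by day 30, D (duration 4) must start no later than day 26.
B has to be done before D (must start by day 26). That means finishing by day 26, i.e. starting by 26 − 12 = day 14.
So B can start as early as day 13 and as late as day 14, giving 14 − 13 = 1 day of slack.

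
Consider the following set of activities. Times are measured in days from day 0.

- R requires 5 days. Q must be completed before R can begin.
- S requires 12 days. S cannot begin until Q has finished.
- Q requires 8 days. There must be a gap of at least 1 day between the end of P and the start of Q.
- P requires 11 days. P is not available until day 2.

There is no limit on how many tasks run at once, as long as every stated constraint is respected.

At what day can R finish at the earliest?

P waits on its own release at day 2, so it starts at day 2 and finishes at 2 + 11 = day 13.
Q waits on P (finishes day 13, plus 1-day gap → day 14), so it starts at day 14 and finishes at 14 + 8 = day 22.
R cannot begin until Q (finishes day 22). It runs from day 22 to 22 + 5 = day 27.

27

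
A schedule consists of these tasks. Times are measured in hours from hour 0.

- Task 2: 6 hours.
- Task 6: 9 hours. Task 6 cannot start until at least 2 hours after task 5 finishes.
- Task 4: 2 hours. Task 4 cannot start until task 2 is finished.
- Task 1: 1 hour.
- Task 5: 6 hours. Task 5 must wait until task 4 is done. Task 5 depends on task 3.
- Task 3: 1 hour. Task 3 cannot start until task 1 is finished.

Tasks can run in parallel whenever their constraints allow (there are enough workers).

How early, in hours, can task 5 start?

Task 2 has no prerequisites, so it starts at hour 0 and finishes at hour 6.
Task 4 waits on task 2 (finishes hour 6), so it starts at hour 6 and finishes at 6 + 2 = hour 8.
Task 1 has no prerequisites, so it starts at hour 0 and finishes at hour 1.
After task 1 (finishes hour 1), task 3 can start at hour 1 and finishes at hour 2.
Task 5 waits on task 4 (finishes hour 8); task 3 (finishes hour 2). The latest of these is hour 8, which is the earliest task 5 can start.

8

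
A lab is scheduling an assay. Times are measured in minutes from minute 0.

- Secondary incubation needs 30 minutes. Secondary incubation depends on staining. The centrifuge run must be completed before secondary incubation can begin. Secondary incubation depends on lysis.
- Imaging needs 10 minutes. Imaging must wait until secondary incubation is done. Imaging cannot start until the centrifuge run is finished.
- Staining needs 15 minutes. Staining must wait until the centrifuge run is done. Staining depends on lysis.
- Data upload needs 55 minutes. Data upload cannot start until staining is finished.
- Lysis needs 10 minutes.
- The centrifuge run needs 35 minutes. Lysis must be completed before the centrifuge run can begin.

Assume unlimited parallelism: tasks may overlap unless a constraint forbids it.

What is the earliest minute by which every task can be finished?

Lysis has no prerequisites, so it starts at minute 0 and finishes at minute 10.
After lysis (finishes minute 10), the centrifuge run can start at minute 10 and finishes at minute 45.
For staining: the centrifuge run (finishes minute 45); lysis (finishes minute 10). Taking the maximum gives a start of minute 45, and it finishes at 45 + 15 = minute 60.
Data upload cannot begin until staining (finishes minute 60). It runs from minute 60 to 60 + 55 = minute 115.
For secondary incubation: staining (finishes minute 60); the centrifuge run (finishes minute 45); lysis (finishes minute 10). Taking the maximum gives a start of minute 60, and it finishes at 60 + 30 = minute 90.
For imaging: secondary incubation (finishes minute 90); the centrifuge run (finishes minute 45). Taking the maximum gives a start of minute 90, and it finishes at 90 + 10 = minute 100.
All tasks are finished once the last one completes. Finish times: Lysis at 10, The centrifuge run at 45, Staining at 60, Secondary incubation at 90, Imaging at 100, Data upload at 115. The latest is minute 115.

115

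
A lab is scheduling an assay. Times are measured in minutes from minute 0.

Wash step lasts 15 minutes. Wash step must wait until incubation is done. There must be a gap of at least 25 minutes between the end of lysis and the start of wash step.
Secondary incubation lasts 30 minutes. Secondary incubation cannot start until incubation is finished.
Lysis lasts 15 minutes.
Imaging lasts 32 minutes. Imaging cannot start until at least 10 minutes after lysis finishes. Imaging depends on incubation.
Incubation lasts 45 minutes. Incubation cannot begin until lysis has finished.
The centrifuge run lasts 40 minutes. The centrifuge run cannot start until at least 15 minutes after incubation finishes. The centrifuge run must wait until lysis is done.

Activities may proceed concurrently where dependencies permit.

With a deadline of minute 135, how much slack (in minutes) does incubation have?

Lysis has no prerequisites, so it starts at minute 0 and finishes at minute 15.
After lysis (finishes minute 15), incubation can start at minute 15 and finishes at minute 60.

Working backward from the deadline:
Nothing follows the centrifuge run; the deadline of minute 135 is its only limit. It must start by 135 − 40 = minute 95.
To finish by minute 135, wash step (duration 15) must start no later than minute 120.
Secondary incubation has no dependents, so it just needs to finish by minute 135. Starting by 135 − 30 = minute 105 achieves that.
Nothing follows imaging; the deadline of minute 135 is its only limit. It must start by 135 − 32 = minute 103.
For incubation: the centrifuge run (must start by minute 95, minus 15-minute gap → minute 80); wash step (must start by minute 120); secondary incubation (must start by minute 105); imaging (must start by minute 103). The most restrictive is minute 80; with a 45-minute duration, incubation must start by minute 35.
So incubation can start as early as minute 15 and as late as minute 35, giving 35 − 15 = 20 minutes of slack.

20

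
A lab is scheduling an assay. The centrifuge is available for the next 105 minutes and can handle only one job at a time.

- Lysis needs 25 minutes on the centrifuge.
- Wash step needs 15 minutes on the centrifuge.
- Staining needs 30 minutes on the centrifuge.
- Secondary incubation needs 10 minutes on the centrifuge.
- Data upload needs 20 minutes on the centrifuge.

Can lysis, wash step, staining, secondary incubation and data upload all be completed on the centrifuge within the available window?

Yes

Running back to back, the jobs need 25 + 15 + 30 + 10 + 20 = 100 minutes on the centrifuge.
Since 100 ≤ 105, they fit within the window.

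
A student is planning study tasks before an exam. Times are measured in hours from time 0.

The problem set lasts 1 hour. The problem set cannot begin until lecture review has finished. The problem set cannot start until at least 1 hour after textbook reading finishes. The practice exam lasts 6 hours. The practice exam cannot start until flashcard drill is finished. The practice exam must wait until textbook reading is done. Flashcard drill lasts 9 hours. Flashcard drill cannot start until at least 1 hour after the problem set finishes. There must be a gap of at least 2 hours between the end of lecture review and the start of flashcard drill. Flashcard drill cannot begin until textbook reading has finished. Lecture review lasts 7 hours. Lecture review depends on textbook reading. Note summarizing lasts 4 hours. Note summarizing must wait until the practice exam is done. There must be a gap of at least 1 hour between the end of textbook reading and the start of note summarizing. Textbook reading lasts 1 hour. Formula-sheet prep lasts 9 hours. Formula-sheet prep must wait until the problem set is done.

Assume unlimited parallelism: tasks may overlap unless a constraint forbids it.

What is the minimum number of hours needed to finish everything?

Textbook reading can start immediately at hour 0; it finishes at hour 1.
After textbook reading (finishes hour 1), lecture review can start at hour 1 and finishes at hour 8.
The problem set has to wait for lecture review (finishes hour 8); textbook reading (finishes hour 1, plus 1-hour gap → hour 2). The latest of these is hour 8, so the problem set runs hour 8 to 8 + 1 = hour 9.
After the problem set (finishes hour 9), formula-sheet prep can start at hour 9 and finishes at hour 18.
For flashcard drill: the problem set (finishes hour 9, plus 1-hour gap → hour 10); lecture review (finishes hour 8, plus 2-hour gap → hour 10); textbook reading (finishes hour 1). Taking the maximum gives a start of hour 10, and it finishes at 10 + 9 = hour 19.
For the practice exam: flashcard drill (finishes hour 19); textbook reading (finishes hour 1). Taking the maximum gives a start of hour 19, and it finishes at 19 + 6 = hour 25.
Note summarizing cannot start until the practice exam (finishes hour 25); textbook reading (finishes hour 1, plus 1-hour gap → hour 2). The controlling bound is hour 25, so note summarizing finishes at 25 + 4 = hour 29.
All tasks are finished once the last one completes. Finish times: Textbook reading at 1, Lecture review at 8, The problem set at 9, Flashcard drill at 19, The practice exam at 25, Note summarizing at 29, Formula-sheet prep at 18. The latest is hour 29.

29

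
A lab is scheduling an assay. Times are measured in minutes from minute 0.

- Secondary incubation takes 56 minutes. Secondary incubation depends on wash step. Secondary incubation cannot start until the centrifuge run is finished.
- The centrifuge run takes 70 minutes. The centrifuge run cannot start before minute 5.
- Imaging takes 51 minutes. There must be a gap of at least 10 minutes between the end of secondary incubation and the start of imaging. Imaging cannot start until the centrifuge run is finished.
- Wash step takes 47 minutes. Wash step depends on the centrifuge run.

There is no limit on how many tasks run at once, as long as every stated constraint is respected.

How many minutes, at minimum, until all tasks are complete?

After its own release at minute 5, the centrifuge run can start at minute 5 and finishes at minute 75.
Wash step waits on the centrifuge run (finishes minute 75), so it starts at minute 75 and finishes at 75 + 47 = minute 122.
Secondary incubation cannot start until wash step (finishes minute 122); the centrifuge run (finishes minute 75). The controlling bound is minute 122, so secondary incubation finishes at 122 + 56 = minute 178.
For imaging: secondary incubation (finishes minute 178, plus 10-minute gap → minute 188); the centrifuge run (finishes minute 75). Taking the maximum gives a start of minute 188, and it finishes at 188 + 51 = minute 239.
All tasks are finished once the last one completes. Finish times: The centrifuge run at 75, Wash step at 122, Secondary incubation at 178, Imaging at 239. The latest is minute 239.

239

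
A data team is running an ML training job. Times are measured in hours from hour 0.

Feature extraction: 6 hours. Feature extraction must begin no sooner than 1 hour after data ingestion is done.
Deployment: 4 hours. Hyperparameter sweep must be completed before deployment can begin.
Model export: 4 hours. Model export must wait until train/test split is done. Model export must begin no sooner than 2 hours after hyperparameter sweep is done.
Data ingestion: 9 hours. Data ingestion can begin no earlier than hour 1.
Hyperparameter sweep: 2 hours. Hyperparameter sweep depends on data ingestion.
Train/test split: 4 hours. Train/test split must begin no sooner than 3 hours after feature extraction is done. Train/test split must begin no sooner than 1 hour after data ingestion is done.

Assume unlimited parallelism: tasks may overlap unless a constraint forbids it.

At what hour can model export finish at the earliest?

Data ingestion cannot begin until its own release at hour 1. It runs from hour 1 to 1 + 9 = hour 10.
Hyperparameter sweep waits on data ingestion (finishes hour 10), so it starts at hour 10 and finishes at 10 + 2 = hour 12.
After data ingestion (finishes hour 10, plus 1-hour gap → hour 11), feature extraction can start at hour 11 and finishes at hour 17.
For train/test split: feature extraction (finishes hour 17, plus 3-hour gap → hour 20); data ingestion (finishes hour 10, plus 1-hour gap → hour 11). Taking the maximum gives a start of hour 20, and it finishes at 20 + 4 = hour 24.
Model export has to wait for train/test split (finishes hour 24); hyperparameter sweep (finishes hour 12, plus 2-hour gap → hour 14). The latest of these is hour 24, so model export runs hour 24 to 24 + 4 = hour 28.

28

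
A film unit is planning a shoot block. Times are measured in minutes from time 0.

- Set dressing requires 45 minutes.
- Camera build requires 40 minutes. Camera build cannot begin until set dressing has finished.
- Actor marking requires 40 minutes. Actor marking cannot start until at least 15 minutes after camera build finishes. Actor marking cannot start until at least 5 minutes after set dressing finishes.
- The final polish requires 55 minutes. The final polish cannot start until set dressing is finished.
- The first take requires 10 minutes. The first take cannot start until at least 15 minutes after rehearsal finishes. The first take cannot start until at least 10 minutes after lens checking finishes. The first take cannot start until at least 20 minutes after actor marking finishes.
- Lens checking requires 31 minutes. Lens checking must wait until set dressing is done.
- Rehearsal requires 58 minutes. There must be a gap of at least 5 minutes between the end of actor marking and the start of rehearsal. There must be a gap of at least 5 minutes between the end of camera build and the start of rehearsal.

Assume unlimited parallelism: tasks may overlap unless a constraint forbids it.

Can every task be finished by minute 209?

No

Set dressing has no prerequisites, so it starts at minute 0 and finishes at minute 45.
The final polish waits on set dressing (finishes minute 45), so it starts at minute 45 and finishes at 45 + 55 = minute 100.
After set dressing (finishes minute 45), lens checking can start at minute 45 and finishes at minute 76.
Camera build cannot begin until set dressing (finishes minute 45). It runs from minute 45 to 45 + 40 = minute 85.
Actor marking needs all of camera build (finishes minute 85, plus 15-minute gap → minute 100); set dressing (finishes minute 45, plus 5-minute gap → minute 50). That puts its earliest start at minute 100; it finishes at 100 + 40 = minute 140.
Rehearsal needs all of actor marking (finishes minute 140, plus 5-minute gap → minute 145); camera build (finishes minute 85, plus 5-minute gap → minute 90). That puts its earliest start at minute 145; it finishes at 145 + 58 = minute 203.
The first take needs all of rehearsal (finishes minute 203, plus 15-minute gap → minute 218); lens checking (finishes minute 76, plus 10-minute gap → minute 86); actor marking (finishes minute 140, plus 20-minute gap → minute 160). That puts its earliest start at minute 218; it finishes at 218 + 10 = minute 228.
The earliest everything can be done is minute 228, which is after the deadline of 209, so it is not possible.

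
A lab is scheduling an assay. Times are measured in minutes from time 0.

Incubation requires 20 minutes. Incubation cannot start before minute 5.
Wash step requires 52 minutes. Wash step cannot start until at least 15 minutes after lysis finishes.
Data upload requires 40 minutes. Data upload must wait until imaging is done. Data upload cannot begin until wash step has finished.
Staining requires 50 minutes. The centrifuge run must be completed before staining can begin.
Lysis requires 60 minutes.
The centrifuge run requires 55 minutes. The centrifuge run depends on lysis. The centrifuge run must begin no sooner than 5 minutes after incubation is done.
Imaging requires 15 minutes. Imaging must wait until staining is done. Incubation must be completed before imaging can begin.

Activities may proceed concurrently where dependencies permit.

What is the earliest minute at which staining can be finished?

Incubation waits on its own release at minute 5, so it starts at minute 5 and finishes at 5 + 20 = minute 25.
Nothing blocks lysis, so it runs from minute 0 to minute 60.
For the centrifuge run: lysis (finishes minute 60); incubation (finishes minute 25, plus 5-minute gap → minute 30). Taking the maximum gives a start of minute 60, and it finishes at 60 + 55 = minute 115.
Staining cannot begin until the centrifuge run (finishes minute 115). It runs from minute 115 to 115 + 50 = minute 165.

165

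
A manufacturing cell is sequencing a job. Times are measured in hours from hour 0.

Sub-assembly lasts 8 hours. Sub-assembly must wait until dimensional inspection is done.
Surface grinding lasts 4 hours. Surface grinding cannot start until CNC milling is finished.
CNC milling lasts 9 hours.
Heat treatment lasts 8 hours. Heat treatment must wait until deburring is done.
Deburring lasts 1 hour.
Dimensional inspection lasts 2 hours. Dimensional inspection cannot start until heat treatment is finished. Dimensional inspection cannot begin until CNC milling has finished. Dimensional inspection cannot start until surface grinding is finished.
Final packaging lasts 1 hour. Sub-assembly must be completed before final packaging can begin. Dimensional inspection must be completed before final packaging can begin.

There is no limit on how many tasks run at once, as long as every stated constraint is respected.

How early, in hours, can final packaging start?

CNC milling has no prerequisites, so it starts at hour 0 and finishes at hour 9.
After CNC milling (finishes hour 9), surface grinding can start at hour 9 and finishes at hour 13.
Nothing blocks deburring, so it runs from hour 0 to hour 1.
Heat treatment cannot begin until deburring (finishes hour 1). It runs from hour 1 to 1 + 8 = hour 9.
Dimensional inspection has to wait for heat treatment (finishes hour 9); CNC milling (finishes hour 9); surface grinding (finishes hour 13). The latest of these is hour 13, so dimensional inspection runs hour 13 to 13 + 2 = hour 15.
Sub-assembly waits on dimensional inspection (finishes hour 15), so it starts at hour 15 and finishes at 15 + 8 = hour 23.
Final packaging waits on sub-assembly (finishes hour 23); dimensional inspection (finishes hour 15). The latest of these is hour 23, which is the earliest final packaging can start.

23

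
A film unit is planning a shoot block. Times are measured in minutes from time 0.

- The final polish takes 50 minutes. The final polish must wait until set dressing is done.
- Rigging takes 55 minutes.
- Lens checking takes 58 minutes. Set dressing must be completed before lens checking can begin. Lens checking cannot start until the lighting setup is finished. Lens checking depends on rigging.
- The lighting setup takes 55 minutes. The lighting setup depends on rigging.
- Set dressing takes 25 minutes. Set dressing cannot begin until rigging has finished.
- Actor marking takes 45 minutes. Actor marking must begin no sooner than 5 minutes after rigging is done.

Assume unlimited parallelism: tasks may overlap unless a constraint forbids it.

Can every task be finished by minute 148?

Nothing blocks rigging, so it runs from minute 0 to minute 55.
After rigging (finishes minute 55, plus 5-minute gap → minute 60), actor marking can start at minute 60 and finishes at minute 105.
The lighting setup cannot begin until rigging (finishes minute 55). It runs from minute 55 to 55 + 55 = minute 110.
After rigging (finishes minute 55), set dressing can start at minute 55 and finishes at minute 80.
After set dressing (finishes minute 80), the final polish can start at minute 80 and finishes at minute 130.
For lens checking: set dressing (finishes minute 80); the lighting setup (finishes minute 110); rigging (finishes minute 55). Taking the maximum gives a start of minute 110, and it finishes at 110 + 58 = minute 168.
The earliest everything can be done is minute 168, which is after the deadline of 148, so it is not possible.

No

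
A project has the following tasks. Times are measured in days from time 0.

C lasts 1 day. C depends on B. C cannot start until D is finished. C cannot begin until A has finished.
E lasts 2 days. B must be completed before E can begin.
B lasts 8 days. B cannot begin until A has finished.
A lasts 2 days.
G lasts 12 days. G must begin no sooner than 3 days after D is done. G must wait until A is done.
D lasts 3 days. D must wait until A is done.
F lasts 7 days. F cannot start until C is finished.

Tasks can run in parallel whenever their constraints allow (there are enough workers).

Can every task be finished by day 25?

A can start immediately at day 0; it finishes at day 2.
D waits on A (finishes day 2), so it starts at day 2 and finishes at 2 + 3 = day 5.
G has to wait for D (finishes day 5, plus 3-day gap → day 8); A (finishes day 2). The latest of these is day 8, so G runs day 8 to 8 + 12 = day 20.
B cannot begin until A (finishes day 2). It runs from day 2 to 2 + 8 = day 10.
After B (finishes day 10), E can start at day 10 and finishes at day 12.
For C: B (finishes day 10); D (finishes day 5); A (finishes day 2). Taking the maximum gives a start of day 10, and it finishes at 10 + 1 = day 11.
After C (finishes day 11), F can start at day 11 and finishes at day 18.
Every task is finished by day 20, which is no later than the deadline of 25, so the schedule is feasible.

Yes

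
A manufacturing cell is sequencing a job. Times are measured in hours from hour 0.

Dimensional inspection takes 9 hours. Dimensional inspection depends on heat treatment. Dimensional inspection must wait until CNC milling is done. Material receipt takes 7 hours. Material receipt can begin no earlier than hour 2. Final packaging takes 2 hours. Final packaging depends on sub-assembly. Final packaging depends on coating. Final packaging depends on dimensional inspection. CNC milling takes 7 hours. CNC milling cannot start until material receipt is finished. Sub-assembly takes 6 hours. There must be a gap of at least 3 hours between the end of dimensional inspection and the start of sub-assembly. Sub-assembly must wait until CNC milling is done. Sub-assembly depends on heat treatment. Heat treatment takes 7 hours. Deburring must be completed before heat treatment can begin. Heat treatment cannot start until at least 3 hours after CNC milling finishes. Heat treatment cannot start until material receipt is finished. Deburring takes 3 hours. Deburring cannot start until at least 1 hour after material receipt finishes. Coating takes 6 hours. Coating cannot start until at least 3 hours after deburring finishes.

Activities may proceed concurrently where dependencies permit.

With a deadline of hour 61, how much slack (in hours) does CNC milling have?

Material receipt waits on its own release at hour 2, so it starts at hour 2 and finishes at 2 + 7 = hour 9.
CNC milling cannot begin until material receipt (finishes hour 9). It runs from hour 9 to 9 + 7 = hour 16.

Working backward from the deadline:
Final packaging must finish by hour 61; it takes 2 hours, so it must start by 61 − 2 = hour 59.
Sub-assembly has to be done before final packaging (must start by hour 59). That means finishing by hour 59, i.e. starting by 59 − 6 = hour 53.
Dimensional inspection must finish in time for sub-assembly (must start by hour 53, minus 3-hour gap → hour 50); final packaging (must start by hour 59). The tightest is hour 50, so dimensional inspection must start by 50 − 9 = hour 41.
Heat treatment must finish in time for dimensional inspection (must start by hour 41); sub-assembly (must start by hour 53). The tightest is hour 41, so heat treatment must start by 41 − 7 = hour 34.
CNC milling feeds heat treatment (must start by hour 34, minus 3-hour gap → hour 31); dimensional inspection (must start by hour 41); sub-assembly (must start by hour 53). Taking the minimum, CNC milling must finish by hour 31 and start by 31 − 7 = hour 24.
So CNC milling can start as early as hour 9 and as late as hour 24, giving 24 − 9 = 15 hours of slack.

15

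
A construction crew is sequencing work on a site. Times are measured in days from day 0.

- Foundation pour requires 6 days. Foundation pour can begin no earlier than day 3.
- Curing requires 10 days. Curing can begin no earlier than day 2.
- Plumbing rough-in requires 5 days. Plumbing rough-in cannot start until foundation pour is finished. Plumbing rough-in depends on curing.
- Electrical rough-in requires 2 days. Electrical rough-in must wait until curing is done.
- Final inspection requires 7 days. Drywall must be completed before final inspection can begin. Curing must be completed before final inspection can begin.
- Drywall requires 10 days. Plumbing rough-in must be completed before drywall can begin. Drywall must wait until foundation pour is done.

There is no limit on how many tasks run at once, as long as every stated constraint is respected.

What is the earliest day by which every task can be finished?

34

Curing waits on its own release at day 2, so it starts at day 2 and finishes at 2 + 10 = day 12.
Electrical rough-in cannot begin until curing (finishes day 12). It runs from day 12 to 12 + 2 = day 14.
Foundation pour waits on its own release at day 3, so it starts at day 3 and finishes at 3 + 6 = day 9.
Plumbing rough-in cannot start until foundation pour (finishes day 9); curing (finishes day 12). The controlling bound is day 12, so plumbing rough-in finishes at 12 + 5 = day 17.
Drywall has to wait for plumbing rough-in (finishes day 17); foundation pour (finishes day 9). The latest of these is day 17, so drywall runs day 17 to 17 + 10 = day 27.
Final inspection needs all of drywall (finishes day 27); curing (finishes day 12). That puts its earliest start at day 27; it finishes at 27 + 7 = day 34.
All tasks are finished once the last one completes. Finish times: Foundation pour at 9, Curing at 12, Plumbing rough-in at 17, Electrical rough-in at 14, Drywall at 27, Final inspection at 34. The latest is day 34.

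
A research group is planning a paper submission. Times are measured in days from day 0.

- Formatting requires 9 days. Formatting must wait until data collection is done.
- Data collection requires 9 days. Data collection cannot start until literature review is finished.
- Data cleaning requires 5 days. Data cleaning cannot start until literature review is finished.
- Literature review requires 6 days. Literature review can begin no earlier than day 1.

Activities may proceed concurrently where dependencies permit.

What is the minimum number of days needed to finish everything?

Literature review waits on its own release at day 1, so it starts at day 1 and finishes at 1 + 6 = day 7.
Data cleaning waits on literature review (finishes day 7), so it starts at day 7 and finishes at 7 + 5 = day 12.
Data collection cannot begin until literature review (finishes day 7). It runs from day 7 to 7 + 9 = day 16.
Formatting cannot begin until data collection (finishes day 16). It runs from day 16 to 16 + 9 = day 25.
All tasks are finished once the last one completes. Finish times: Literature review at 7, Data collection at 16, Data cleaning at 12, Formatting at 25. The latest is day 25.

25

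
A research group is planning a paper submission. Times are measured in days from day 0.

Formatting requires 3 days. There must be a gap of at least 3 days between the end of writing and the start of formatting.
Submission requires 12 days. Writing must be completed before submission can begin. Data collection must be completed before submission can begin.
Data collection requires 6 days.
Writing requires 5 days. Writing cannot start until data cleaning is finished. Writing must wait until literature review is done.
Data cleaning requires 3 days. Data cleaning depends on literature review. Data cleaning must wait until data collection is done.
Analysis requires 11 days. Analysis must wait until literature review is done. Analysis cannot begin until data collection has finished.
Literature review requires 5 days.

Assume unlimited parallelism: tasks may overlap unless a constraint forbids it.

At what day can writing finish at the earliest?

Data collection can start immediately at day 0; it finishes at day 6.
Literature review can start immediately at day 0; it finishes at day 5.
Data cleaning needs all of literature review (finishes day 5); data collection (finishes day 6). That puts its earliest start at day 6; it finishes at 6 + 3 = day 9.
Writing cannot start until data cleaning (finishes day 9); literature review (finishes day 5). The controlling bound is day 9, so writing finishes at 9 + 5 = day 14.

14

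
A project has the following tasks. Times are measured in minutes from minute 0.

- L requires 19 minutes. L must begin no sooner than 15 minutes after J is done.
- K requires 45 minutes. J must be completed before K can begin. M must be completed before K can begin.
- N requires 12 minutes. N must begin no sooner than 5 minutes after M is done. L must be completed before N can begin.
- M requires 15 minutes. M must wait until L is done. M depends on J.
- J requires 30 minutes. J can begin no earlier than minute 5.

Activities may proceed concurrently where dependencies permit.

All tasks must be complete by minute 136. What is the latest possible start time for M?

K must finish by minute 136; it takes 45 minutes, so it must start by 136 − 45 = minute 91.
Nothing follows N; the deadline of minute 136 is its only limit. It must start by 136 − 12 = minute 124.
M has several dependents: K (must start by minute 91); N (must start by minute 124, minus 5-minute gap → minute 119). The earliest of those limits is minute 91, so M must start by 91 − 15 = minute 76.

76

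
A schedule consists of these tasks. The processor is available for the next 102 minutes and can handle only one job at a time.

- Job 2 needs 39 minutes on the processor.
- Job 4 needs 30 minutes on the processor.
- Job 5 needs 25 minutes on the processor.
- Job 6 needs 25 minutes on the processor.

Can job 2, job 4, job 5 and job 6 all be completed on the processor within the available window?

Running back to back, the jobs need 39 + 30 + 25 + 25 = 119 minutes on the processor.
Since 119 > 102, they cannot all fit.

No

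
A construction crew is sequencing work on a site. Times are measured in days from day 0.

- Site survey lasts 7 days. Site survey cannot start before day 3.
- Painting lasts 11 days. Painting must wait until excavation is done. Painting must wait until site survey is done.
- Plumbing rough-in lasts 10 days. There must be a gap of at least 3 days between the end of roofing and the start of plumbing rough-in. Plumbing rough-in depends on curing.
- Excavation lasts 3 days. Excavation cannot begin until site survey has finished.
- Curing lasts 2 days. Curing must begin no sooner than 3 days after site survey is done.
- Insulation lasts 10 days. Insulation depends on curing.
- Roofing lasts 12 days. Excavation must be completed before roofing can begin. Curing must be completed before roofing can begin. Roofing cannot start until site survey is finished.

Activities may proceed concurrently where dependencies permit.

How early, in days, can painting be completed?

Site survey waits on its own release at day 3, so it starts at day 3 and finishes at 3 + 7 = day 10.
After site survey (finishes day 10), excavation can start at day 10 and finishes at day 13.
For painting: excavation (finishes day 13); site survey (finishes day 10). Taking the maximum gives a start of day 13, and it finishes at 13 + 11 = day 24.

24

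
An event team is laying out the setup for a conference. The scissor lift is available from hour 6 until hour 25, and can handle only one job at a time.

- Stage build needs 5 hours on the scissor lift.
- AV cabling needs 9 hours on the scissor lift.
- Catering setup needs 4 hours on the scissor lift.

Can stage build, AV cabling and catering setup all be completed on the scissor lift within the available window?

The scissor lift window is 25 − 6 = 19 hours.
Running back to back, the jobs need 5 + 9 + 4 = 18 hours on the scissor lift.
Since 18 ≤ 19, they fit within the window.

Yes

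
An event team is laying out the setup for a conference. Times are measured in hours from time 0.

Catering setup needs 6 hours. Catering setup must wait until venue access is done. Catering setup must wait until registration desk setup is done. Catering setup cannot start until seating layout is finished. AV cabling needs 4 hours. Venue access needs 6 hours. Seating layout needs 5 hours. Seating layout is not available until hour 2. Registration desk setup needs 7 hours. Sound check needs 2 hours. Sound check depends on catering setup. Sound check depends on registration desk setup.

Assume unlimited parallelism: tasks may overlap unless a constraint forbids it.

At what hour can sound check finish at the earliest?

Nothing blocks registration desk setup, so it runs from hour 0 to hour 7.
Seating layout cannot begin until its own release at hour 2. It runs from hour 2 to 2 + 5 = hour 7.
Venue access has no prerequisites, so it starts at hour 0 and finishes at hour 6.
For catering setup: venue access (finishes hour 6); registration desk setup (finishes hour 7); seating layout (finishes hour 7). Taking the maximum gives a start of hour 7, and it finishes at 7 + 6 = hour 13.
For sound check: catering setup (finishes hour 13); registration desk setup (finishes hour 7). Taking the maximum gives a start of hour 13, and it finishes at 13 + 2 = hour 15.

15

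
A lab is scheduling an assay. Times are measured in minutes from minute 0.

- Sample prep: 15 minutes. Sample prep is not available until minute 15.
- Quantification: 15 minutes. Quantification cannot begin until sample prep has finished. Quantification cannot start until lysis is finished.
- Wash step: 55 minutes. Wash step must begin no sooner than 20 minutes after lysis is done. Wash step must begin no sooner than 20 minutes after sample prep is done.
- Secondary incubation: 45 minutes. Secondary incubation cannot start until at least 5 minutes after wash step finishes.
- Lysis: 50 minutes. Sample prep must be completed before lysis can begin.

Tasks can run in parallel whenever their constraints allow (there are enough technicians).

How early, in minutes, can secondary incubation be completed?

205

Sample prep cannot begin until its own release at minute 15. It runs from minute 15 to 15 + 15 = minute 30.
Lysis cannot begin until sample prep (finishes minute 30). It runs from minute 30 to 30 + 50 = minute 80.
For wash step: lysis (finishes minute 80, plus 20-minute gap → minute 100); sample prep (finishes minute 30, plus 20-minute gap → minute 50). Taking the maximum gives a start of minute 100, and it finishes at 100 + 55 = minute 155.
Secondary incubation cannot begin until wash step (finishes minute 155, plus 5-minute gap → minute 160). It runs from minute 160 to 160 + 45 = minute 205.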